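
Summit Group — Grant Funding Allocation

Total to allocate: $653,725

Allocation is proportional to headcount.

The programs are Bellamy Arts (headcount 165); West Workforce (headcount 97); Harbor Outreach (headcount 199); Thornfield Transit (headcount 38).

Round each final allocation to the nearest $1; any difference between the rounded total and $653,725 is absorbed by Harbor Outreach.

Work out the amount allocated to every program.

Sum of headcount: 499.
Pro-rata amounts: Bellamy Arts 165/499 × $653,725 = 216,161.57; West Workforce 97/499 × $653,725 = 127,076.80; Harbor Outreach 199/499 × $653,725 = 260,703.96; Thornfield Transit 38/499 × $653,725 = 49,782.67.
At nearest $1: Bellamy Arts $216,162; West Workforce $127,077; Harbor Outreach $260,704; Thornfield Transit $49,783. Sum = $653,726.
Difference $653,725 − $653,726 = −$1 applied to Harbor Outreach: Harbor Outreach becomes $260,703.

Bellamy Arts: $216,162 · West Workforce: $127,077 · Harbor Outreach: $260,703 · Thornfield Transit: $49,783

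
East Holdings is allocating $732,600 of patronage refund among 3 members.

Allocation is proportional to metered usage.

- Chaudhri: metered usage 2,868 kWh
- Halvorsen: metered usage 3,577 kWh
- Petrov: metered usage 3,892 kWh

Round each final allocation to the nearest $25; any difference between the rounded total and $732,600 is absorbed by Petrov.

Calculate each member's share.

Total metered usage = 10,337.
Pro-rata amounts: Chaudhri 2,868/10,337 × $732,600 = 203,259.82; Halvorsen 3,577/10,337 × $732,600 = 253,507.81; Petrov 3,892/10,337 × $732,600 = 275,832.37.
Rounded to nearest $25: Chaudhri $203,250; Halvorsen $253,500; Petrov $275,825. Sum = $732,575.
Difference $732,600 − $732,575 = +$25 applied to Petrov: Petrov becomes $275,850.

Chaudhri: $203,250 | Halvorsen: $253,500 | Petrov: $275,850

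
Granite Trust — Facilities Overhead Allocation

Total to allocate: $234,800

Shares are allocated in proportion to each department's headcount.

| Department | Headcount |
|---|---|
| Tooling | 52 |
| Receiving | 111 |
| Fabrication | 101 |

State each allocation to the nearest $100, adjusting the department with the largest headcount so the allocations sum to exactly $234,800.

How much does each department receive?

Total headcount = 264.
Raw shares: Tooling 52/264 × $234,800 = 46,248.48; Receiving 111/264 × $234,800 = 98,722.73; Fabrication 101/264 × $234,800 = 89,828.79.
After rounding ($100): Tooling $46,200; Receiving $98,700; Fabrication $89,800. Sum = $234,700.
Difference $234,800 − $234,700 = +$100 applied to largest headcount (Receiving): Receiving becomes $98,800.

Tooling: $46,200 · Receiving: $98,800 · Fabrication: $89,800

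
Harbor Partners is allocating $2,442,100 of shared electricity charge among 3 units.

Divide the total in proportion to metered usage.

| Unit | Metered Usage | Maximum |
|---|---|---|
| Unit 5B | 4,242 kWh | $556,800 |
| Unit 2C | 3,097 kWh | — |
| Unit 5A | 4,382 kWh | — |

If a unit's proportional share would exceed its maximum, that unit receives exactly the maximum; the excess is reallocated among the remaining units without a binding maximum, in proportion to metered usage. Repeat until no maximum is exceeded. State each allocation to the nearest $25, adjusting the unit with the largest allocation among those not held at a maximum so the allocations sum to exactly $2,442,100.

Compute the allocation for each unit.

Unit 5B: $556,800 | Unit 2C: $780,700 | Unit 5A: $1,104,600

Total metered usage = 11,721.
Pro-rata shares before constraints: Unit 5B 883,831.43; Unit 2C 645,267.78; Unit 5A 913,000.78.
Cap binds for Unit 5B ($556,800); balance $1,885,300 reallocated over remaining metered usage 7,479.
Redistributed shares: Unit 2C 780,689.14 → $780,700; Unit 5A 1,104,610.86 → $1,104,600.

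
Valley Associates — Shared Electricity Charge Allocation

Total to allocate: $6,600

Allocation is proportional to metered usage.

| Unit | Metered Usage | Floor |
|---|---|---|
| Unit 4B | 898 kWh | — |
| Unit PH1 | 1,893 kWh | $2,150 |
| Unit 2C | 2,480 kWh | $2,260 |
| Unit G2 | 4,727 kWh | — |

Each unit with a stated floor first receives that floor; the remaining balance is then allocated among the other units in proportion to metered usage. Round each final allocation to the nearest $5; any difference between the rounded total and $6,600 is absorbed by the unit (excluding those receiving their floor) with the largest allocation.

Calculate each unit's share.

Guaranteed amounts: Unit PH1 $2,150; Unit 2C $2,260. Residual $2,190.
Residual split over remaining metered usage 5,625: Unit 4B 349.62 → $350; Unit G2 1,840.38 → $1,840.

Unit 4B: $350 · Unit PH1: $2,150 · Unit 2C: $2,260 · Unit G2: $1,840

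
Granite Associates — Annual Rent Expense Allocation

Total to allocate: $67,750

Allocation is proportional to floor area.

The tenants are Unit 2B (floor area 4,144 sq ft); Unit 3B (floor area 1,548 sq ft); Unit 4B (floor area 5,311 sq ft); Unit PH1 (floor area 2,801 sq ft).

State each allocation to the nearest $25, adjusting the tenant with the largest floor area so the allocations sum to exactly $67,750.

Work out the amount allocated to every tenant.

Unit 2B: $20,350; Unit 3B: $7,600; Unit 4B: $26,050; Unit PH1: $13,750

Combined floor area = 13,804.
Proportional shares: Unit 2B 4,144/13,804 × $67,750 = 20,338.74; Unit 3B 1,548/13,804 × $67,750 = 7,597.58; Unit 4B 5,311/13,804 × $67,750 = 26,066.38; Unit PH1 2,801/13,804 × $67,750 = 13,747.30.
At nearest $25: Unit 2B $20,350; Unit 3B $7,600; Unit 4B $26,075; Unit PH1 $13,750. Sum = $67,775.
Difference $67,750 − $67,775 = −$25 applied to largest floor area (Unit 4B): Unit 4B becomes $26,050.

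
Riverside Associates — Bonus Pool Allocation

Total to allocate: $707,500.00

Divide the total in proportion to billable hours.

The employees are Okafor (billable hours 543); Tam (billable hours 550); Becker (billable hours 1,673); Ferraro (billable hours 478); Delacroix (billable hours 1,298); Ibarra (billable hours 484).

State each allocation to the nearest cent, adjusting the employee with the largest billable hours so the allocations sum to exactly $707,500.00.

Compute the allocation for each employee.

Okafor: $76,437.03 | Tam: $77,422.40 | Becker: $235,504.87 | Ferraro: $67,287.11 | Delacroix: $182,716.87 | Ibarra: $68,131.72

Billable hours total: 543 + 550 + 1,673 + 478 + 1,298 + 484 = 5,026.
Pro-rata amounts: Okafor 76,437.0275; Tam 77,422.4035; Becker 235,504.8747; Ferraro 67,287.1070; Delacroix 182,716.8723; Ibarra 68,131.7151.
After rounding (cent): Okafor $76,437.03; Tam $77,422.40; Becker $235,504.87; Ferraro $67,287.11; Delacroix $182,716.87; Ibarra $68,131.72. Sum = $707,500.00.
No rounding difference to absorb.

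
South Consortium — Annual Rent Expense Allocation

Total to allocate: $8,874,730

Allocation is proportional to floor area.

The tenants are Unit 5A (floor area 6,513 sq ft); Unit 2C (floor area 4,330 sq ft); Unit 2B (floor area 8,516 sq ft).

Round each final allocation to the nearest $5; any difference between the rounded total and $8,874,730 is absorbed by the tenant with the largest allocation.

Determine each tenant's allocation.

Unit 5A: $2,985,750; Unit 2C: $1,985,000; Unit 2B: $3,903,980

Combined floor area = 19,359.
Unrounded shares: Unit 5A 6,513/19,359 × $8,874,730 = 2,985,749.08; Unit 2C 4,330/19,359 × $8,874,730 = 1,984,998.24; Unit 2B 8,516/19,359 × $8,874,730 = 3,903,982.68.
Rounded to nearest $5: Unit 5A $2,985,750; Unit 2C $1,985,000; Unit 2B $3,903,985. Sum = $8,874,735.
Difference $8,874,730 − $8,874,735 = −$5 applied to largest allocation (Unit 2B): Unit 2B becomes $3,903,980.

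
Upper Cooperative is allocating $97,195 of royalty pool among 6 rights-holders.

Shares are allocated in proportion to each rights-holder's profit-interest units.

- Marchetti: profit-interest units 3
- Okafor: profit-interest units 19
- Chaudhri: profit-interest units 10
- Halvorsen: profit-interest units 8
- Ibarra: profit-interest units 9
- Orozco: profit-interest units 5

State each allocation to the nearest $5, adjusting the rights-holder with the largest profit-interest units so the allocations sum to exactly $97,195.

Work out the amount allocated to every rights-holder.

Sum of profit-interest units: 54.
Pro-rata amounts: Marchetti 3/54 × $97,195 = 5,399.72; Okafor 19/54 × $97,195 = 34,198.24; Chaudhri 10/54 × $97,195 = 17,999.07; Halvorsen 8/54 × $97,195 = 14,399.26; Ibarra 9/54 × $97,195 = 16,199.17; Orozco 5/54 × $97,195 = 8,999.54.
At nearest $5: Marchetti $5,400; Okafor $34,200; Chaudhri $18,000; Halvorsen $14,400; Ibarra $16,200; Orozco $9,000. Sum = $97,200.
Difference $97,195 − $97,200 = −$5 applied to largest profit-interest units (Okafor): Okafor becomes $34,195.

Marchetti: $5,400 · Okafor: $34,195 · Chaudhri: $18,000 · Halvorsen: $14,400 · Ibarra: $16,200 · Orozco: $9,000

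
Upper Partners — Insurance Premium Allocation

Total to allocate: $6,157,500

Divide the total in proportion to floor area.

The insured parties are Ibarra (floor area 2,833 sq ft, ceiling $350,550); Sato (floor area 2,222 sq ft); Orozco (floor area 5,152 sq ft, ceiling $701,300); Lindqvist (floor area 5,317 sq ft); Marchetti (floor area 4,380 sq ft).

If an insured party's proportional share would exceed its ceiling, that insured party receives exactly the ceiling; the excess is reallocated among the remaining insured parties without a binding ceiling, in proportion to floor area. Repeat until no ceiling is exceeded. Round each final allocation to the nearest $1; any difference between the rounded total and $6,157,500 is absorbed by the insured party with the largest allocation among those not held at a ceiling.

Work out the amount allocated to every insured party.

Ibarra: $350,550 | Sato: $951,821 | Orozco: $701,300 | Lindqvist: $2,277,602 | Marchetti: $1,876,227

Combined floor area = 19,904.
Pro-rata shares before constraints: Ibarra 876,416.68; Sato 687,397.76; Orozco 1,593,822.35; Lindqvist 1,644,866.74; Marchetti 1,354,996.48.
Cap binds for Ibarra ($350,550), Orozco ($701,300); balance $5,105,650 reallocated over remaining floor area 11,919.
Shares after redistribution: Sato 951,820.98 → $951,821; Lindqvist 2,277,602.24 → $2,277,602; Marchetti 1,876,226.78 → $1,876,227.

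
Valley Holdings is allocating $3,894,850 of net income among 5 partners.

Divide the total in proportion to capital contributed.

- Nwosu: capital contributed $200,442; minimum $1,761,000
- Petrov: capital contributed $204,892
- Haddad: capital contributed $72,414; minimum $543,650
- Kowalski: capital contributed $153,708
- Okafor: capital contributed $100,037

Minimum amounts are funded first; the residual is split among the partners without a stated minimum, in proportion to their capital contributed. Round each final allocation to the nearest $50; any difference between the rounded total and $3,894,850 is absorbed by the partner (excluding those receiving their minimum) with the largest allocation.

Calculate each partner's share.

Guaranteed amounts: Nwosu $1,761,000; Haddad $543,650. Remaining pool $1,590,200.
Remaining pool split over remaining capital contributed 458,637: Petrov 710,407.70 → $710,400; Kowalski 532,941.00 → $532,950; Okafor 346,851.30 → $346,850.

Nwosu: $1,761,000 · Petrov: $710,400 · Haddad: $543,650 · Kowalski: $532,950 · Okafor: $346,850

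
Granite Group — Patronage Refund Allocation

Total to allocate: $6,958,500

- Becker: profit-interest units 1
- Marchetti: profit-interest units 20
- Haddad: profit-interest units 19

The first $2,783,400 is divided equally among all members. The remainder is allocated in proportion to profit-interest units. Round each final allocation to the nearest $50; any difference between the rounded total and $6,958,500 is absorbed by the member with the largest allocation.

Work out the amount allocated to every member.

Becker: $1,032,200; Marchetti: $3,015,350; Haddad: $2,910,950

Equal tier: $2,783,400 ÷ 3 = $927,800 apiece.
Remainder $4,175,100 by profit-interest units (total 40): Becker 104,377.50 → $104,400; Marchetti 2,087,550.00 → $2,087,550; Haddad 1,983,172.50 → $1,983,150.
Totals: Becker $927,800 + $104,400 = $1,032,200; Marchetti $927,800 + $2,087,550 = $3,015,350; Haddad $927,800 + $1,983,150 = $2,910,950.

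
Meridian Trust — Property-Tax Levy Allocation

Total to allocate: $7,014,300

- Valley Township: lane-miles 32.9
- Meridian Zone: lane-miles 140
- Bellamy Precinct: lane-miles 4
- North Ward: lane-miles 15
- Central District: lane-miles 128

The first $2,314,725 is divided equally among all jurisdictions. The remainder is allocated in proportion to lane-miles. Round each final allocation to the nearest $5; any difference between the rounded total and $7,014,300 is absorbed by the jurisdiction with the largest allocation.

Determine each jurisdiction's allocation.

First tranche $2,314,725 split equally: $462,945 each.
Remainder $4,699,575 by lane-miles (total 319.9): Valley Township 483,326.09 → $483,325; Meridian Zone 2,056,706.78 → $2,056,705; Bellamy Precinct 58,763.05 → $58,765; North Ward 220,361.44 → $220,360; Central District 1,880,417.63 → $1,880,420.
Totals: Valley Township $462,945 + $483,325 = $946,270; Meridian Zone $462,945 + $2,056,705 = $2,519,650; Bellamy Precinct $462,945 + $58,765 = $521,710; North Ward $462,945 + $220,360 = $683,305; Central District $462,945 + $1,880,420 = $2,343,365.

Valley Township: $946,270; Meridian Zone: $2,519,650; Bellamy Precinct: $521,710; North Ward: $683,305; Central District: $2,343,365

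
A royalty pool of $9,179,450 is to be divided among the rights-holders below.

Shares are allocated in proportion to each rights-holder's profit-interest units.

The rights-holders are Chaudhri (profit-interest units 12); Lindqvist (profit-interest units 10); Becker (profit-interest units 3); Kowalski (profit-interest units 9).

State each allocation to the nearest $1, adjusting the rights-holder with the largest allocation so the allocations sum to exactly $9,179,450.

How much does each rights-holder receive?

Chaudhri: $3,239,807; Lindqvist: $2,699,838; Becker: $809,951; Kowalski: $2,429,854

Sum of profit-interest units: 34.
Unrounded shares: Chaudhri 12/34 × $9,179,450 = 3,239,805.88; Lindqvist 10/34 × $9,179,450 = 2,699,838.24; Becker 3/34 × $9,179,450 = 809,951.47; Kowalski 9/34 × $9,179,450 = 2,429,854.41.
After rounding ($1): Chaudhri $3,239,806; Lindqvist $2,699,838; Becker $809,951; Kowalski $2,429,854. Sum = $9,179,449.
Difference $9,179,450 − $9,179,449 = +$1 applied to largest allocation (Chaudhri): Chaudhri becomes $3,239,807.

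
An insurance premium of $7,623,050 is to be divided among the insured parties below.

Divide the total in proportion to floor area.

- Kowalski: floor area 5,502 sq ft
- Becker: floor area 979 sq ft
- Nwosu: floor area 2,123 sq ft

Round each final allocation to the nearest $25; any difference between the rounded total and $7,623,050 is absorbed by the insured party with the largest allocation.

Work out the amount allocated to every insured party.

Floor area total: 8,604.
Proportional shares: Kowalski 5,502/8,604 × $7,623,050 = 4,874,711.89; Becker 979/8,604 × $7,623,050 = 867,383.30; Nwosu 2,123/8,604 × $7,623,050 = 1,880,954.81.
At nearest $25: Kowalski $4,874,700; Becker $867,375; Nwosu $1,880,950. Sum = $7,623,025.
Difference $7,623,050 − $7,623,025 = +$25 applied to largest allocation (Kowalski): Kowalski becomes $4,874,725.

Kowalski: $4,874,725 · Becker: $867,375 · Nwosu: $1,880,950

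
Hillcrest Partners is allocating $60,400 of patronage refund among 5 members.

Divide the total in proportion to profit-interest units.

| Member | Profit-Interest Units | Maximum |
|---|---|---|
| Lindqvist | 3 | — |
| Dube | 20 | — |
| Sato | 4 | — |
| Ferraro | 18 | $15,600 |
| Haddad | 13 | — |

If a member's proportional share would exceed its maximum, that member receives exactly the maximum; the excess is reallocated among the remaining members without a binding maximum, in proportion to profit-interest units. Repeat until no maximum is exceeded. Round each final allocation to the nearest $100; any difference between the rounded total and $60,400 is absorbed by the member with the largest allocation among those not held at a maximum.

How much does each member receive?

Lindqvist: $3,400 | Dube: $22,300 | Sato: $4,500 | Ferraro: $15,600 | Haddad: $14,600

Sum of profit-interest units: 58.
Unconstrained shares: Lindqvist 3,124.14; Dube 20,827.59; Sato 4,165.52; Ferraro 18,744.83; Haddad 13,537.93.
Held at cap: Ferraro ($15,600); residual $44,800 reallocated over remaining profit-interest units 40.
Remaining shares: Lindqvist 3,360.00 → $3,400; Dube 22,400.00 → $22,400; Sato 4,480.00 → $4,500; Haddad 14,560.00 → $14,600.
Rounding difference −$100 applied to Dube → $22,300.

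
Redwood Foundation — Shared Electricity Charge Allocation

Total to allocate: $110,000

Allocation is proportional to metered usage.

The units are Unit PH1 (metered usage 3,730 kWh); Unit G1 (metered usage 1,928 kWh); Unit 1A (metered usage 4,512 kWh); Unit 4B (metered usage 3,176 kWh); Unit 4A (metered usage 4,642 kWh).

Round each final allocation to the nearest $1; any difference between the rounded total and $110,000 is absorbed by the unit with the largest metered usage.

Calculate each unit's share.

Unit PH1: $22,810; Unit G1: $11,790; Unit 1A: $27,592; Unit 4B: $19,422; Unit 4A: $28,386

Sum of metered usage: 17,988.
Proportional shares: Unit PH1 3,730/17,988 × $110,000 = 22,809.65; Unit G1 1,928/17,988 × $110,000 = 11,790.08; Unit 1A 4,512/17,988 × $110,000 = 27,591.73; Unit 4B 3,176/17,988 × $110,000 = 19,421.84; Unit 4A 4,642/17,988 × $110,000 = 28,386.70.
Rounded to nearest $1: Unit PH1 $22,810; Unit G1 $11,790; Unit 1A $27,592; Unit 4B $19,422; Unit 4A $28,387. Sum = $110,001.
Difference $110,000 − $110,001 = −$1 applied to largest metered usage (Unit 4A): Unit 4A becomes $28,386.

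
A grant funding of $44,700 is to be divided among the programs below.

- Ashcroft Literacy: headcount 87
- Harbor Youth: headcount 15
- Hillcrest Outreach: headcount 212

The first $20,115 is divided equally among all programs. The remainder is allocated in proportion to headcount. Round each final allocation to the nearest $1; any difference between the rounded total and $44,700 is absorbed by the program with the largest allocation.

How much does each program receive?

First tranche $20,115 split equally: $6,705 each.
Remainder $24,585 by headcount (total 314): Ashcroft Literacy 6,811.77 → $6,812; Harbor Youth 1,174.44 → $1,174; Hillcrest Outreach 16,598.79 → $16,599.
Totals: Ashcroft Literacy $6,705 + $6,812 = $13,517; Harbor Youth $6,705 + $1,174 = $7,879; Hillcrest Outreach $6,705 + $16,599 = $23,304.

Ashcroft Literacy: $13,517 | Harbor Youth: $7,879 | Hillcrest Outreach: $23,304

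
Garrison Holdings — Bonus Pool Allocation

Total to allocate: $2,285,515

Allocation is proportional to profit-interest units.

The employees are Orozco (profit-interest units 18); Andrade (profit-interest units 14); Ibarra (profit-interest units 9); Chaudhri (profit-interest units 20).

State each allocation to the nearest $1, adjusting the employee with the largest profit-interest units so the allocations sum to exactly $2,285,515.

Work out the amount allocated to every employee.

Profit-interest units total: 61.
Raw shares: Orozco 18/61 × $2,285,515 = 674,414.26; Andrade 14/61 × $2,285,515 = 524,544.43; Ibarra 9/61 × $2,285,515 = 337,207.13; Chaudhri 20/61 × $2,285,515 = 749,349.18.
Rounded to nearest $1: Orozco $674,414; Andrade $524,544; Ibarra $337,207; Chaudhri $749,349. Sum = $2,285,514.
Difference $2,285,515 − $2,285,514 = +$1 applied to largest profit-interest units (Chaudhri): Chaudhri becomes $749,350.

Orozco: $674,414; Andrade: $524,544; Ibarra: $337,207; Chaudhri: $749,350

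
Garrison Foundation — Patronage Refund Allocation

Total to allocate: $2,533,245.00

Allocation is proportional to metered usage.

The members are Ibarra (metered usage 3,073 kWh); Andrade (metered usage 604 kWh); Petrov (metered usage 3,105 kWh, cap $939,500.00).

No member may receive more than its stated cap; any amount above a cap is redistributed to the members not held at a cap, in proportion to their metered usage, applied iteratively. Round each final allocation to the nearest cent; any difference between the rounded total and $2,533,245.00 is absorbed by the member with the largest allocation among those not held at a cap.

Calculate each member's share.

Total metered usage = 6,782.
Unconstrained shares: Ibarra 1,147,841.6227; Andrade 225,608.9620; Petrov 1,159,794.4154.
Cap binds for Petrov ($939,500.00); remaining pool $1,593,745.00 reallocated over remaining metered usage 3,677.
Shares after redistribution: Ibarra 1,331,949.5200 → $1,331,949.52; Andrade 261,795.4800 → $261,795.48.

Ibarra: $1,331,949.52; Andrade: $261,795.48; Petrov: $939,500.00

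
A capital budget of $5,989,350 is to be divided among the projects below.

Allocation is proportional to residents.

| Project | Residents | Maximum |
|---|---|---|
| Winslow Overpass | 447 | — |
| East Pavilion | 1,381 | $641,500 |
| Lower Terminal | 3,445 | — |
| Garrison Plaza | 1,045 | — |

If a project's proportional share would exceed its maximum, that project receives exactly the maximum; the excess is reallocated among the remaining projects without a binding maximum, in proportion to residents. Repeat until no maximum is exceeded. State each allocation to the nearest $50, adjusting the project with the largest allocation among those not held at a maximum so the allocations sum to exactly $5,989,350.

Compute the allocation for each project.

Residents total: 6,318.
Unconstrained shares: Winslow Overpass 423,747.93; East Pavilion 1,309,163.08; Lower Terminal 3,265,797.84; Garrison Plaza 990,641.14.
Held at cap: East Pavilion ($641,500); balance $5,347,850 reallocated over remaining residents 4,937.
Redistributed shares: Winslow Overpass 484,198.69 → $484,200; Lower Terminal 3,731,687.92 → $3,731,700; Garrison Plaza 1,131,963.39 → $1,131,950.

Winslow Overpass: $484,200 · East Pavilion: $641,500 · Lower Terminal: $3,731,700 · Garrison Plaza: $1,131,950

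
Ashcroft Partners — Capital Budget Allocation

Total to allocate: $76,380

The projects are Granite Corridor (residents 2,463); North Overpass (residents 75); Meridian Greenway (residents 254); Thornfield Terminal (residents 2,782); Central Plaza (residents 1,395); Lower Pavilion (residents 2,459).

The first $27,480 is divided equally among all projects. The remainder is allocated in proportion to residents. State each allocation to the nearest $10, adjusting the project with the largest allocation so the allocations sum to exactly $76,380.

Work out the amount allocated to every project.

Granite Corridor: $17,350 · North Overpass: $4,970 · Meridian Greenway: $5,900 · Thornfield Terminal: $19,010 · Central Plaza: $11,820 · Lower Pavilion: $17,330

Equal tier: $27,480 ÷ 6 = $4,580 apiece.
Remainder $48,900 by residents (total 9,428): Granite Corridor 12,774.79 → $12,770; North Overpass 389.00 → $390; Meridian Greenway 1,317.42 → $1,320; Thornfield Terminal 14,429.34 → $14,430; Central Plaza 7,235.42 → $7,240; Lower Pavilion 12,754.04 → $12,750.
Totals: Granite Corridor $4,580 + $12,770 = $17,350; North Overpass $4,580 + $390 = $4,970; Meridian Greenway $4,580 + $1,320 = $5,900; Thornfield Terminal $4,580 + $14,430 = $19,010; Central Plaza $4,580 + $7,240 = $11,820; Lower Pavilion $4,580 + $12,750 = $17,330.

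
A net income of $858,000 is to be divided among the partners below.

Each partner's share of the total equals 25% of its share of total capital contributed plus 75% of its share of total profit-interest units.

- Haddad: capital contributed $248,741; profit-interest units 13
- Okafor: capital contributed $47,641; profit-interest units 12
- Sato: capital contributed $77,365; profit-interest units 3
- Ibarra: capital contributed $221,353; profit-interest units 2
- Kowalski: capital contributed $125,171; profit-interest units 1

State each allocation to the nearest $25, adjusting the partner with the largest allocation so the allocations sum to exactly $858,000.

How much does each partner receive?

Totals — capital contributed 720,271, profit-interest units 31.
Composite weights (25% capital contributed + 75% profit-interest units): Haddad 0.4009; Okafor 0.3069; Sato 0.0994; Ibarra 0.1252; Kowalski 0.0676.
Unrounded shares: Haddad 343,931.05; Okafor 263,284.48; Sato 85,313.84; Ibarra 107,436.07; Kowalski 58,034.56.
At nearest $25: Haddad $343,925; Okafor $263,275; Sato $85,325; Ibarra $107,425; Kowalski $58,025. Sum = $857,975.
Difference $858,000 − $857,975 = +$25 applied to largest allocation (Haddad): Haddad becomes $343,950.

Haddad: $343,950 · Okafor: $263,275 · Sato: $85,325 · Ibarra: $107,425 · Kowalski: $58,025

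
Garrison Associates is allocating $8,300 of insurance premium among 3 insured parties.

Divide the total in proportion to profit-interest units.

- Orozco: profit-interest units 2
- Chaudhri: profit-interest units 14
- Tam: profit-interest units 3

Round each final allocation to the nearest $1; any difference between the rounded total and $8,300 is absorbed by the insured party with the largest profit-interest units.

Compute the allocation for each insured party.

Orozco: $874 | Chaudhri: $6,115 | Tam: $1,311

Profit-interest units total: 19.
Unrounded shares: Orozco 2/19 × $8,300 = 873.68; Chaudhri 14/19 × $8,300 = 6,115.79; Tam 3/19 × $8,300 = 1,310.53.
Rounded to nearest $1: Orozco $874; Chaudhri $6,116; Tam $1,311. Sum = $8,301.
Difference $8,300 − $8,301 = −$1 applied to largest profit-interest units (Chaudhri): Chaudhri becomes $6,115.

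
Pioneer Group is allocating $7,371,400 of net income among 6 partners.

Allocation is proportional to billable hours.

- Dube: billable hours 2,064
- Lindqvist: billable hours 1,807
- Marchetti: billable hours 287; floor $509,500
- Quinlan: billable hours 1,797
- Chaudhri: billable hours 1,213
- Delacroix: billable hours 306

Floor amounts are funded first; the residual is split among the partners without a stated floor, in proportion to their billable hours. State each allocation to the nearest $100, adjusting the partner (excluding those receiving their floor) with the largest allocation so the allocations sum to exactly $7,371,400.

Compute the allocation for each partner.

Guaranteed amounts: Marchetti $509,500. Residual $6,861,900.
Residual split over remaining billable hours 7,187: Dube 1,970,636.09 → $1,970,600; Lindqvist 1,725,261.35 → $1,725,300; Quinlan 1,715,713.69 → $1,715,700; Chaudhri 1,158,130.61 → $1,158,100; Delacroix 292,158.26 → $292,200.

Dube: $1,970,600 | Lindqvist: $1,725,300 | Marchetti: $509,500 | Quinlan: $1,715,700 | Chaudhri: $1,158,100 | Delacroix: $292,200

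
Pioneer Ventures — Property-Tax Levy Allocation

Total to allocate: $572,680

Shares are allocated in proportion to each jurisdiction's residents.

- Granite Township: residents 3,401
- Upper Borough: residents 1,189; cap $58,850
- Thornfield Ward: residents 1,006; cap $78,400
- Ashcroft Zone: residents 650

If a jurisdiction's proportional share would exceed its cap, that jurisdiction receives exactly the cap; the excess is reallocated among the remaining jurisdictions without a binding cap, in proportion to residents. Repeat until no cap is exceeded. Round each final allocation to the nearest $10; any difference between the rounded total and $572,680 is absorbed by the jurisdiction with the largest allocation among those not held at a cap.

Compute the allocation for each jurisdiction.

Granite Township: $365,560 | Upper Borough: $58,850 | Thornfield Ward: $78,400 | Ashcroft Zone: $69,870

Combined residents = 6,246.
Unconstrained shares: Granite Township 311,829.12; Upper Borough 109,016.41; Thornfield Ward 92,237.60; Ashcroft Zone 59,596.86.
Cap binds for Upper Borough ($58,850), Thornfield Ward ($78,400); remaining pool $435,430 reallocated over remaining residents 4,051.
Redistributed shares: Granite Township 365,563.42 → $365,560; Ashcroft Zone 69,866.58 → $69,870.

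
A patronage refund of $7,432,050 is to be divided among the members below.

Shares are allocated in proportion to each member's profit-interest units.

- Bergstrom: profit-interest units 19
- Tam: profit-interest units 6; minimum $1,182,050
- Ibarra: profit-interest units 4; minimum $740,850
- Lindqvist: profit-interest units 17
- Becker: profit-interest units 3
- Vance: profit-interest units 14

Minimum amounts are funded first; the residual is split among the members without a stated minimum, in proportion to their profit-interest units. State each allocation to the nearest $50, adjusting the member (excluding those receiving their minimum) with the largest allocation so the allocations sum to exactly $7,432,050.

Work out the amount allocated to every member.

Minimums first: Tam $1,182,050; Ibarra $740,850. Residual $5,509,150.
Residual split over remaining profit-interest units 53: Bergstrom 1,974,978.30 → $1,975,000; Lindqvist 1,767,085.85 → $1,767,100; Becker 311,838.68 → $311,850; Vance 1,455,247.17 → $1,455,250.
Rounding difference −$50 applied to Bergstrom → $1,974,950.

Bergstrom: $1,974,950 | Tam: $1,182,050 | Ibarra: $740,850 | Lindqvist: $1,767,100 | Becker: $311,850 | Vance: $1,455,250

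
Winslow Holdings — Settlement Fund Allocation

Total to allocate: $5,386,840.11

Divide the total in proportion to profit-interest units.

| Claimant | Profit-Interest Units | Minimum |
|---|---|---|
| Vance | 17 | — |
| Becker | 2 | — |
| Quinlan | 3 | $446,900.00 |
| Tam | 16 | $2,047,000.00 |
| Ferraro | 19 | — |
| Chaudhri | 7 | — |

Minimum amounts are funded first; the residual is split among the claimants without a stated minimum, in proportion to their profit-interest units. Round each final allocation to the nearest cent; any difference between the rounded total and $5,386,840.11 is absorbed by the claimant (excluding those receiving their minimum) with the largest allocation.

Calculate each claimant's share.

Vance: $1,092,888.49 · Becker: $128,575.12 · Quinlan: $446,900.00 · Tam: $2,047,000.00 · Ferraro: $1,221,463.59 · Chaudhri: $450,012.91

Fund the minimums — Quinlan $446,900.00; Tam $2,047,000.00. Remaining pool $2,892,940.11.
Remaining pool split over remaining profit-interest units 45: Vance 1,092,888.4860 → $1,092,888.49; Becker 128,575.1160 → $128,575.12; Ferraro 1,221,463.6020 → $1,221,463.60; Chaudhri 450,012.9060 → $450,012.91.
Rounding difference −$0.01 applied to Ferraro → $1,221,463.59.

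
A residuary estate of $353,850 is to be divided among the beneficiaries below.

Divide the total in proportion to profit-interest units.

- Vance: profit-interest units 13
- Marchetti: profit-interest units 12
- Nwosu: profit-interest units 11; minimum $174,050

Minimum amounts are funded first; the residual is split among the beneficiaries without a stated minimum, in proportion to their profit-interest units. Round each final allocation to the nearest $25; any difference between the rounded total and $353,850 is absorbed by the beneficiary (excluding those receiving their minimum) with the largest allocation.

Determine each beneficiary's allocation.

Guaranteed amounts: Nwosu $174,050. Residual $179,800.
Residual split over remaining profit-interest units 25: Vance 93,496.00 → $93,500; Marchetti 86,304.00 → $86,300.

Vance: $93,500 | Marchetti: $86,300 | Nwosu: $174,050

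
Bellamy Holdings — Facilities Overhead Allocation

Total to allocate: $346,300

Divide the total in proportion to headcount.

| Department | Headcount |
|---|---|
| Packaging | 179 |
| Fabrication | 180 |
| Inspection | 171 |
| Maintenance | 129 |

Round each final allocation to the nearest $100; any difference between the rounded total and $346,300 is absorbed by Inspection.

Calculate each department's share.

Packaging: $94,100 · Fabrication: $94,600 · Inspection: $89,800 · Maintenance: $67,800

Combined headcount = 659.
Unrounded shares: Packaging 179/659 × $346,300 = 94,063.28; Fabrication 180/659 × $346,300 = 94,588.77; Inspection 171/659 × $346,300 = 89,859.33; Maintenance 129/659 × $346,300 = 67,788.62.
After rounding ($100): Packaging $94,100; Fabrication $94,600; Inspection $89,900; Maintenance $67,800. Sum = $346,400.
Difference $346,300 − $346,400 = −$100 applied to Inspection: Inspection becomes $89,800.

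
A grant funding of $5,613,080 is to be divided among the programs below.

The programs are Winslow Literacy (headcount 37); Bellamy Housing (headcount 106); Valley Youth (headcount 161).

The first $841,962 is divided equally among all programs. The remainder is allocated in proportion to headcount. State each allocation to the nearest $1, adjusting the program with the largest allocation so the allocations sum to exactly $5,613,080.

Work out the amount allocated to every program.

First tranche $841,962 split equally: $280,654 each.
Remainder $4,771,118 by headcount (total 304): Winslow Literacy 580,695.28 → $580,695; Bellamy Housing 1,663,613.51 → $1,663,614; Valley Youth 2,526,809.20 → $2,526,809.
Totals: Winslow Literacy $280,654 + $580,695 = $861,349; Bellamy Housing $280,654 + $1,663,614 = $1,944,268; Valley Youth $280,654 + $2,526,809 = $2,807,463.

Winslow Literacy: $861,349; Bellamy Housing: $1,944,268; Valley Youth: $2,807,463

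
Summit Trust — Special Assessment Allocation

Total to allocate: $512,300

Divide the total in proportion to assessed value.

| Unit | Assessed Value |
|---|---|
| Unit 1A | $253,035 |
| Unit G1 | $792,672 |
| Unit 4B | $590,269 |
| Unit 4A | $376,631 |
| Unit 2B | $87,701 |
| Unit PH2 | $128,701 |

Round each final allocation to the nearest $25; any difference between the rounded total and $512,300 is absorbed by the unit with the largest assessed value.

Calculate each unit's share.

Unit 1A: $58,150 · Unit G1: $182,200 · Unit 4B: $135,675 · Unit 4A: $86,550 · Unit 2B: $20,150 · Unit PH2: $29,575

Combined assessed value = 2,229,009.
Raw shares: Unit 1A 253,035/2,229,009 × $512,300 = 58,155.81; Unit G1 792,672/2,229,009 × $512,300 = 182,182.25; Unit 4B 590,269/2,229,009 × $512,300 = 135,663.34; Unit 4A 376,631/2,229,009 × $512,300 = 86,562.26; Unit 2B 87,701/2,229,009 × $512,300 = 20,156.59; Unit PH2 128,701/2,229,009 × $512,300 = 29,579.75.
Rounded to nearest $25: Unit 1A $58,150; Unit G1 $182,175; Unit 4B $135,675; Unit 4A $86,550; Unit 2B $20,150; Unit PH2 $29,575. Sum = $512,275.
Difference $512,300 − $512,275 = +$25 applied to largest assessed value (Unit G1): Unit G1 becomes $182,200.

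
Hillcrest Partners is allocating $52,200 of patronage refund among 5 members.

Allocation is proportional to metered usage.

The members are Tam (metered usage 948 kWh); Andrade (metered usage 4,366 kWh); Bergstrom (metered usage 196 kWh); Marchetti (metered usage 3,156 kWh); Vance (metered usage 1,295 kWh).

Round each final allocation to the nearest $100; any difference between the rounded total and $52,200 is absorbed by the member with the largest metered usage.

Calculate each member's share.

Tam: $5,000 · Andrade: $22,900 · Bergstrom: $1,000 · Marchetti: $16,500 · Vance: $6,800

Combined metered usage = 948 + 4,366 + 196 + 3,156 + 1,295 = 9,961.
Pro-rata amounts: Tam 4,967.93; Andrade 22,879.75; Bergstrom 1,027.13; Marchetti 16,538.82; Vance 6,786.37.
Rounded to nearest $100: Tam $5,000; Andrade $22,900; Bergstrom $1,000; Marchetti $16,500; Vance $6,800. Sum = $52,200.
Rounded total matches; no reconciliation needed.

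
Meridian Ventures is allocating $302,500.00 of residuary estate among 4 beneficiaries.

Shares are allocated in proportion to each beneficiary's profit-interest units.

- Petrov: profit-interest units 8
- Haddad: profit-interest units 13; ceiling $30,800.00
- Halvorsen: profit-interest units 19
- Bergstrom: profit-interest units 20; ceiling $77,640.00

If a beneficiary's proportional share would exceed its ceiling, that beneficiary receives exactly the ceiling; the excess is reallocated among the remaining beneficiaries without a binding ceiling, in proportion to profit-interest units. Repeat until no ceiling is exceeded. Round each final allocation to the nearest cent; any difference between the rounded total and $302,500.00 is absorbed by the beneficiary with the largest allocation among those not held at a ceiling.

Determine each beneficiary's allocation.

Petrov: $57,499.26; Haddad: $30,800.00; Halvorsen: $136,560.74; Bergstrom: $77,640.00

Sum of profit-interest units: 60.
Proportional shares (ignoring caps): Petrov 40,333.3333; Haddad 65,541.6667; Halvorsen 95,791.6667; Bergstrom 100,833.3333.
Cap binds for Haddad ($30,800.00), Bergstrom ($77,640.00); remaining pool $194,060.00 reallocated over remaining profit-interest units 27.
Redistributed shares: Petrov 57,499.2593 → $57,499.26; Halvorsen 136,560.7407 → $136,560.74.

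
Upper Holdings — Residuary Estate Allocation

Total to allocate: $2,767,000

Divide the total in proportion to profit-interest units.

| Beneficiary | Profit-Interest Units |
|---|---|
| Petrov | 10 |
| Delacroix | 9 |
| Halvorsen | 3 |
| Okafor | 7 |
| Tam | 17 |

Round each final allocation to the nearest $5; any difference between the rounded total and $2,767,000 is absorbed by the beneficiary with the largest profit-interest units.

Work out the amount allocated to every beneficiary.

Petrov: $601,520 | Delacroix: $541,370 | Halvorsen: $180,455 | Okafor: $421,065 | Tam: $1,022,590

Combined profit-interest units = 46.
Proportional shares: Petrov 10/46 × $2,767,000 = 601,521.74; Delacroix 9/46 × $2,767,000 = 541,369.57; Halvorsen 3/46 × $2,767,000 = 180,456.52; Okafor 7/46 × $2,767,000 = 421,065.22; Tam 17/46 × $2,767,000 = 1,022,586.96.
After rounding ($5): Petrov $601,520; Delacroix $541,370; Halvorsen $180,455; Okafor $421,065; Tam $1,022,585. Sum = $2,766,995.
Difference $2,767,000 − $2,766,995 = +$5 applied to largest profit-interest units (Tam): Tam becomes $1,022,590.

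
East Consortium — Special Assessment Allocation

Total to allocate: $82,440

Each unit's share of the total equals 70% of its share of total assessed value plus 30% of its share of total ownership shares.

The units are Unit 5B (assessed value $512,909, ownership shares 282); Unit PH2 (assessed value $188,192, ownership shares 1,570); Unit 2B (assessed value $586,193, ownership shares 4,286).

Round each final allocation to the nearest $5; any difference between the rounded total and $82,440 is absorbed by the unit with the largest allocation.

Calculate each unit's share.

Assessed value total 1,287,294; ownership shares total 6,138.
Composite weights (70% assessed value + 30% ownership shares): Unit 5B 0.2927; Unit PH2 0.1791; Unit 2B 0.5282.
Raw shares: Unit 5B 24,129.43; Unit PH2 14,762.49; Unit 2B 43,548.09.
After rounding ($5): Unit 5B $24,130; Unit PH2 $14,760; Unit 2B $43,550. Sum = $82,440.
No rounding difference to absorb.

Unit 5B: $24,130 | Unit PH2: $14,760 | Unit 2B: $43,550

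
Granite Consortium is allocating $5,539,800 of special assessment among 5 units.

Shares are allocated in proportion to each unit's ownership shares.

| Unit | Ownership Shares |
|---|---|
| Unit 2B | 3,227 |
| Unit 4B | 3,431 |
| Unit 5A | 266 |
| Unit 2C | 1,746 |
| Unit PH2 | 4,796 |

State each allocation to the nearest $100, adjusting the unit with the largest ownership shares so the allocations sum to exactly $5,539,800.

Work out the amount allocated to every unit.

Sum of ownership shares: 3,227 + 3,431 + 266 + 1,746 + 4,796 = 13,466.
Proportional shares: Unit 2B 1,327,560.86; Unit 4B 1,411,484.76; Unit 5A 109,430.18; Unit 2C 718,289.83; Unit PH2 1,973,034.37.
After rounding ($100): Unit 2B $1,327,600; Unit 4B $1,411,500; Unit 5A $109,400; Unit 2C $718,300; Unit PH2 $1,973,000. Sum = $5,539,800.
No rounding difference to absorb.

Unit 2B: $1,327,600; Unit 4B: $1,411,500; Unit 5A: $109,400; Unit 2C: $718,300; Unit PH2: $1,973,000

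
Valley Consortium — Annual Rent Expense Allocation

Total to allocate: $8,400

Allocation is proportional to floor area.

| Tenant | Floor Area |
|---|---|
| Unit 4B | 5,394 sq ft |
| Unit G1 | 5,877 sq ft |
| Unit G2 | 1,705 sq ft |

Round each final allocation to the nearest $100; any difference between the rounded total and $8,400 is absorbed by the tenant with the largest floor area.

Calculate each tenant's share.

Unit 4B: $3,500 · Unit G1: $3,800 · Unit G2: $1,100

Total floor area = 5,394 + 5,877 + 1,705 = 12,976.
Unrounded shares: Unit 4B 3,491.80; Unit G1 3,804.47; Unit G2 1,103.73.
After rounding ($100): Unit 4B $3,500; Unit G1 $3,800; Unit G2 $1,100. Sum = $8,400.
Rounded total matches; no reconciliation needed.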